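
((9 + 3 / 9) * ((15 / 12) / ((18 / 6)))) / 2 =35 / 18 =1.94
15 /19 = 0.79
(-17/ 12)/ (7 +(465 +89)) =-1/ 396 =-0.00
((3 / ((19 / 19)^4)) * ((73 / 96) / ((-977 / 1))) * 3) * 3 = -657 / 31264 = -0.02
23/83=0.28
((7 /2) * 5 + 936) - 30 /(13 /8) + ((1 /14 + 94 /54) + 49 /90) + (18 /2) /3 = 23105507 /24570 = 940.40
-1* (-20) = 20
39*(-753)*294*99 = -854755902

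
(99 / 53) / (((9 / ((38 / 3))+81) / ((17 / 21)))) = 0.02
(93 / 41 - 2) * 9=99 / 41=2.41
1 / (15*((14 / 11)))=11 / 210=0.05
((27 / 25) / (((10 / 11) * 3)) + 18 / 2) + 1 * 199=52099 / 250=208.40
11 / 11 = 1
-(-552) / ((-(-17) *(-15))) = -184 / 85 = -2.16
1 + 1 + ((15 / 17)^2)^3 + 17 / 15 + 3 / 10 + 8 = 8620904917 / 724127070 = 11.91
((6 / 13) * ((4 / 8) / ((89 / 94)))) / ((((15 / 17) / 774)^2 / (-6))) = -32548997232 / 28925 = -1125289.45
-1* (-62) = 62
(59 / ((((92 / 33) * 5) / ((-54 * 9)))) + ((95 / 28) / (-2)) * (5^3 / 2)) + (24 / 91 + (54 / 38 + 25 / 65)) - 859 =-9607723767 / 3181360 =-3020.01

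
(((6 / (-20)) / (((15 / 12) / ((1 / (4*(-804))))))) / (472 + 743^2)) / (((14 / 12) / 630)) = 27 / 370189070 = 0.00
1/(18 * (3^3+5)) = 1/576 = 0.00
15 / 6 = 5 / 2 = 2.50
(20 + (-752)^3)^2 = 180845206874784144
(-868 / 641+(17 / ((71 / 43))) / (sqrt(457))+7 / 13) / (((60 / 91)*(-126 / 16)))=13594 / 86535- 19006*sqrt(457) / 4380345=0.06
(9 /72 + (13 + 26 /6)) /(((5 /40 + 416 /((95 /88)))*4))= 39805 /3515508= 0.01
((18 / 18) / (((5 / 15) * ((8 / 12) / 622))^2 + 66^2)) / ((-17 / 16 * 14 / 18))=-1128153744 / 4061071440083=-0.00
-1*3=-3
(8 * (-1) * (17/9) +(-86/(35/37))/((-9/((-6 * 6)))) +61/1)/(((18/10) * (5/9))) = -100097/315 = -317.77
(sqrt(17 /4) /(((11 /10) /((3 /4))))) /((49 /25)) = 375*sqrt(17) /2156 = 0.72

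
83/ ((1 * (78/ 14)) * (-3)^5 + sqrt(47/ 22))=-121135014/ 1975895335 - 4067 * sqrt(1034)/ 1975895335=-0.06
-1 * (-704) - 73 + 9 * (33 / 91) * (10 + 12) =63955 / 91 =702.80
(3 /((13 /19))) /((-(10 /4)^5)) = -1824 /40625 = -0.04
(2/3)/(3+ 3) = 1/9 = 0.11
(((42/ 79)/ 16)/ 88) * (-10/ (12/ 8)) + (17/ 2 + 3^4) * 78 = 97063789/ 13904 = 6981.00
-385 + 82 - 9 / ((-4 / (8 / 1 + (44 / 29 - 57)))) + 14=-395.84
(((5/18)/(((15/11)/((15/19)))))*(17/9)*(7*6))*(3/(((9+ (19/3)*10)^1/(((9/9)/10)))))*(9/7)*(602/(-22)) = -2193/1178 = -1.86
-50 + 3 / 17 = -49.82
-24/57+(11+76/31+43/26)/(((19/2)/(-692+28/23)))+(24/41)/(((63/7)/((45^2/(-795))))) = -420561829456/382689203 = -1098.96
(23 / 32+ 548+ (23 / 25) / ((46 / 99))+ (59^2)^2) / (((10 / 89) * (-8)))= -862795312951 / 64000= -13481176.76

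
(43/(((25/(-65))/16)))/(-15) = 8944/75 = 119.25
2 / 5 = 0.40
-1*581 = -581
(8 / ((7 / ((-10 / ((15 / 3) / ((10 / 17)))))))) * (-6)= 960 / 119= 8.07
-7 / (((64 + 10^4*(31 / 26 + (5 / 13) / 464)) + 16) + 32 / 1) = -2639 / 4540349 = -0.00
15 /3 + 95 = 100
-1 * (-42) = 42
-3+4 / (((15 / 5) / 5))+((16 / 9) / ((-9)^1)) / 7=2063 / 567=3.64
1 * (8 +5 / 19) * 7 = 1099 / 19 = 57.84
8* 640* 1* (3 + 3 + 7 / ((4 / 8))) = 102400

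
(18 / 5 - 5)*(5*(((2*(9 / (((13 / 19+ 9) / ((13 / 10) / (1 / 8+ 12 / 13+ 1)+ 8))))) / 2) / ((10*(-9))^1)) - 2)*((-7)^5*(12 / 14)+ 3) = -8053615087 / 163300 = -49317.91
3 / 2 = 1.50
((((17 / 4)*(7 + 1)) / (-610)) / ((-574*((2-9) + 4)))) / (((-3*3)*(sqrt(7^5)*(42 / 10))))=17*sqrt(7) / 6809557734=0.00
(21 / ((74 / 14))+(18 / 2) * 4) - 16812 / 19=-593943 / 703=-844.87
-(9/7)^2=-81/49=-1.65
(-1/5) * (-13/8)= 13/40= 0.32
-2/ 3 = -0.67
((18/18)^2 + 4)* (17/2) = 85/2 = 42.50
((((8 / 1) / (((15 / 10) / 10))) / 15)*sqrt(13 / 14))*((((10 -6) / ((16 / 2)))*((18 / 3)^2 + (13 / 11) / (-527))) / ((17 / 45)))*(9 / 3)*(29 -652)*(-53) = 16169974.74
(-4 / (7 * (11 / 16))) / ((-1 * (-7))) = -64 / 539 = -0.12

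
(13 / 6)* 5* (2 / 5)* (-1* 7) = -91 / 3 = -30.33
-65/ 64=-1.02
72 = 72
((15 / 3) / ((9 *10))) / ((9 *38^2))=1 / 233928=0.00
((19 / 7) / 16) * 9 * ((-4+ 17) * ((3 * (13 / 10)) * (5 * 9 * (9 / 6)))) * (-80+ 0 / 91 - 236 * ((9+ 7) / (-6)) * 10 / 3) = 295203285 / 28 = 10542974.46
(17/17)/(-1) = -1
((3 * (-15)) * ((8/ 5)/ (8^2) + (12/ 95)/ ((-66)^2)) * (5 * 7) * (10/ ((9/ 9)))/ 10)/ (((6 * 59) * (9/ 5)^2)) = -6041875/ 175790736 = -0.03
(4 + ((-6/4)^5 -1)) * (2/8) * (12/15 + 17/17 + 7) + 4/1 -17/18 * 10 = -15.55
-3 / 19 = -0.16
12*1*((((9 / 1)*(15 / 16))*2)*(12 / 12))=405 / 2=202.50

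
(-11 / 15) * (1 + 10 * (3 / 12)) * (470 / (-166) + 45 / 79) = 114191 / 19671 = 5.81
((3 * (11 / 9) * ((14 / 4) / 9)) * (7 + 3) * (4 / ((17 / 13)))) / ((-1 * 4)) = -5005 / 459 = -10.90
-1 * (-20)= 20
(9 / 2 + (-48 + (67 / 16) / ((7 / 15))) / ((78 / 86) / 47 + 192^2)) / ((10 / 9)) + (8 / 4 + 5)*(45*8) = 70204274565723 / 27814148320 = 2524.05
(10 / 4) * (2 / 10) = 1 / 2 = 0.50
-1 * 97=-97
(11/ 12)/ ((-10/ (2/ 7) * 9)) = -11/ 3780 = -0.00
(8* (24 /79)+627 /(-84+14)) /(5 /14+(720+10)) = -36093 /4038875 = -0.01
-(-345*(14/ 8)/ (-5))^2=-233289/ 16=-14580.56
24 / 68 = 6 / 17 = 0.35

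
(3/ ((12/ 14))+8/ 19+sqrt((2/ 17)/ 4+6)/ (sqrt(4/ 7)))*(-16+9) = -50.19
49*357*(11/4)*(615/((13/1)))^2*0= 0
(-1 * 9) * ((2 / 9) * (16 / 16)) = -2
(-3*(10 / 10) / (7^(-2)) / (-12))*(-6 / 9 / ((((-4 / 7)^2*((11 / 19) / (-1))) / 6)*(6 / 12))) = 45619 / 88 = 518.40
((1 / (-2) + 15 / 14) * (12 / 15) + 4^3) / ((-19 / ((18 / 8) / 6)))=-846 / 665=-1.27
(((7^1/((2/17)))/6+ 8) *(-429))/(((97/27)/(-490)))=203378175/194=1048341.11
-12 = -12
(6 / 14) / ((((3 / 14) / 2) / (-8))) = -32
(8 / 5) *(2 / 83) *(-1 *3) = -48 / 415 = -0.12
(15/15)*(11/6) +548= 3299/6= 549.83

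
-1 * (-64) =64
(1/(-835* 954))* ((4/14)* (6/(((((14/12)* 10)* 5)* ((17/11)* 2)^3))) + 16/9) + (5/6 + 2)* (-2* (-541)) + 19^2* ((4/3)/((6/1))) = 271477341318192089/86295909073500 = 3145.89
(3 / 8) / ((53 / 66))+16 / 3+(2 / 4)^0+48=34853 / 636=54.80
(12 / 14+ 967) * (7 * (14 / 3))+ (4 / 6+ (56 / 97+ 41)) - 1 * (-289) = 9296842 / 291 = 31947.91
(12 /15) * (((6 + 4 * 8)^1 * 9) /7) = 1368 /35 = 39.09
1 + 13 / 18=31 / 18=1.72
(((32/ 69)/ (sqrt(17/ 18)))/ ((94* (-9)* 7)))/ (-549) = 16* sqrt(34)/ 635605299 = 0.00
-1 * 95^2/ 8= -9025/ 8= -1128.12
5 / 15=1 / 3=0.33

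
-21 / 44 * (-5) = 105 / 44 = 2.39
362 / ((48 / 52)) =2353 / 6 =392.17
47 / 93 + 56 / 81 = 3005 / 2511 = 1.20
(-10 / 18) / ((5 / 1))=-1 / 9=-0.11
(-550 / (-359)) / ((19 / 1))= 550 / 6821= 0.08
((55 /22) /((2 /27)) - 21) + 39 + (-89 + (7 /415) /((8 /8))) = -61807 /1660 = -37.23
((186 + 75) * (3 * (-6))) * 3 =-14094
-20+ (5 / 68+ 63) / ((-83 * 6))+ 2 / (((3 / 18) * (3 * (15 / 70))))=-1.46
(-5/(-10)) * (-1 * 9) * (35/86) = -315/172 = -1.83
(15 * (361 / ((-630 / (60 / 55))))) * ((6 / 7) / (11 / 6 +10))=-25992 / 38269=-0.68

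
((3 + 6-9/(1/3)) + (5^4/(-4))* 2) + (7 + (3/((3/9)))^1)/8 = -657/2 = -328.50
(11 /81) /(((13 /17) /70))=13090 /1053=12.43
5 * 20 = 100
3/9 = 1/3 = 0.33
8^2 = 64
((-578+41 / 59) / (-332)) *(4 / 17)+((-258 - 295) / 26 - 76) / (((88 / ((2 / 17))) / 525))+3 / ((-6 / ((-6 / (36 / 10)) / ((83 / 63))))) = -67.23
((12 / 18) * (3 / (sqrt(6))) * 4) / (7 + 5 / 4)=16 * sqrt(6) / 99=0.40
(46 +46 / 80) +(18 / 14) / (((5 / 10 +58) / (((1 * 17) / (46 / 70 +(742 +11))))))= 319427791 / 6858280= 46.58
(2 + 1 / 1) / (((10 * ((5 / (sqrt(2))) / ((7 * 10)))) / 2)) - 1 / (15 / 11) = -11 / 15 + 42 * sqrt(2) / 5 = 11.15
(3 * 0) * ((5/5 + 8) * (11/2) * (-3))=0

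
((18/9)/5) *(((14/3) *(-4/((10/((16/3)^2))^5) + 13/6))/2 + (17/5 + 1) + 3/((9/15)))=-1908140609233/2767921875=-689.38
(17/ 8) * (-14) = -119/ 4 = -29.75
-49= -49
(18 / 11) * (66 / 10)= 54 / 5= 10.80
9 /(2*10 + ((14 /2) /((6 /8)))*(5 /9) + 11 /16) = 3888 /11177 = 0.35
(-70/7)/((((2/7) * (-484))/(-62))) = -1085/242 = -4.48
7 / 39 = 0.18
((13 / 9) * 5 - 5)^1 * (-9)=-20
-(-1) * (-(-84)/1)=84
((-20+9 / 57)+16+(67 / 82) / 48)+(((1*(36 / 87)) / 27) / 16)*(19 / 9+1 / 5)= -1119257197 / 292779360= -3.82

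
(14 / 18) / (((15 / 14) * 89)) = 98 / 12015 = 0.01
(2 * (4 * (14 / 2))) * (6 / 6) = 56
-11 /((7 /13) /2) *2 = -572 /7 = -81.71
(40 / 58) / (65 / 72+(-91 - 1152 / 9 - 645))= -1440 / 1802147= -0.00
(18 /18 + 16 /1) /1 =17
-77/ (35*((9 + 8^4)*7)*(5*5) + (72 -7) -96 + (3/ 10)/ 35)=-26950/ 8800082903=-0.00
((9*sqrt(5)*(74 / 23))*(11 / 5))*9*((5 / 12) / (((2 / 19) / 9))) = 1879119*sqrt(5) / 92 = 45672.15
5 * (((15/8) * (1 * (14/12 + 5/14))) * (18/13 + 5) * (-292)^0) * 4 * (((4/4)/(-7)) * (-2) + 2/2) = 298800/637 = 469.07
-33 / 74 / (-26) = 33 / 1924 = 0.02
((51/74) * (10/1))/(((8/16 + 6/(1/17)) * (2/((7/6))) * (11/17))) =2023/33374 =0.06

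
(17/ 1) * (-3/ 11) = -51/ 11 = -4.64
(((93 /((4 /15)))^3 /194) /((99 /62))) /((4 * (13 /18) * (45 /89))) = 93744.13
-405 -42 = -447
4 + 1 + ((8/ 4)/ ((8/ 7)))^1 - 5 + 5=27/ 4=6.75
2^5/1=32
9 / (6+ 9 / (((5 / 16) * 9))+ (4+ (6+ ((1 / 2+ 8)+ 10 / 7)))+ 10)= 210 / 913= 0.23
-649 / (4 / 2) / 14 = -649 / 28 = -23.18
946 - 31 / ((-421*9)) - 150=3016075 / 3789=796.01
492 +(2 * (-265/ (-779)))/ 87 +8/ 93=1033870954/ 2100963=492.09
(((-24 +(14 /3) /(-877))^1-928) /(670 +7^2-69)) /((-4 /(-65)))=-1252363 /52620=-23.80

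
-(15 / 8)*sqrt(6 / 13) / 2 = -15*sqrt(78) / 208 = -0.64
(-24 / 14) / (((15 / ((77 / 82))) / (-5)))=22 / 41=0.54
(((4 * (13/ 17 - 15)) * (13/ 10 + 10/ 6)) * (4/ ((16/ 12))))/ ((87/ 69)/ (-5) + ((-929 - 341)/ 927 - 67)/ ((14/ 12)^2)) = 5000305156/ 498111951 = 10.04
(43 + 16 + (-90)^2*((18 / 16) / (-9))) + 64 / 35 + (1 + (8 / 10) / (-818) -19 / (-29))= -788770809 / 830270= -950.02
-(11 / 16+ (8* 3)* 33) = -12683 / 16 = -792.69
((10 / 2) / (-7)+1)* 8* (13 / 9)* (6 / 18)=208 / 189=1.10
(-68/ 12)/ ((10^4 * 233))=-17/ 6990000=-0.00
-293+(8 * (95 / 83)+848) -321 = 20182 / 83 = 243.16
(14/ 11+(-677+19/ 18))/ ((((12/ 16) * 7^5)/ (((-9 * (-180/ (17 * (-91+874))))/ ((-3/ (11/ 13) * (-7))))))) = -5343400/ 20358335907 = -0.00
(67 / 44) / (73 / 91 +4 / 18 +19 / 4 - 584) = -54873 / 20836937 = -0.00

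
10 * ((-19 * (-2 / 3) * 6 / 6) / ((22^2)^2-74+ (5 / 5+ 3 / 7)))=665 / 1229463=0.00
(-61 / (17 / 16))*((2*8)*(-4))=62464 / 17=3674.35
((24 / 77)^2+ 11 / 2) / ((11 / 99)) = 597339 / 11858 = 50.37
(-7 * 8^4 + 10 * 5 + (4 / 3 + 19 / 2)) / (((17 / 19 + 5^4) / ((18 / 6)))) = -3261673 / 23784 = -137.14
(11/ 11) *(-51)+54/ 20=-483/ 10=-48.30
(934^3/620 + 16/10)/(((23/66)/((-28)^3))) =-295120376103168/3565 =-82782714194.44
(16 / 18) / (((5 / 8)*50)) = 32 / 1125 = 0.03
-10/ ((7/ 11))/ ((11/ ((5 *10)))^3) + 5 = -1245765/ 847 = -1470.80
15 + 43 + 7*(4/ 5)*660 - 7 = 3747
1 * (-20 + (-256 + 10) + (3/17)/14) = -63305/238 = -265.99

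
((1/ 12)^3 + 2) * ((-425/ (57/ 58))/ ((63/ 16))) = -42607525/ 193914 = -219.72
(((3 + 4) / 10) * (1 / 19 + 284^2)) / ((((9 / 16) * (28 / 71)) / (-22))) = -957484132 / 171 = -5599322.41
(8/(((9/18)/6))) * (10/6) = 160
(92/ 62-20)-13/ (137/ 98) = -118132/ 4247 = -27.82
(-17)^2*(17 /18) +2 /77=378337 /1386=272.97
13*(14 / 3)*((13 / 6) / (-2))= -1183 / 18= -65.72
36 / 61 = 0.59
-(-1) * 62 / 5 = 62 / 5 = 12.40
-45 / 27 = -5 / 3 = -1.67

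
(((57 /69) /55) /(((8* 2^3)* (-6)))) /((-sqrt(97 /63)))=19* sqrt(679) /15706240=0.00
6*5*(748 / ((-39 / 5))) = -37400 / 13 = -2876.92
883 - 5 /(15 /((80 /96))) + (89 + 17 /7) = 122743 /126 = 974.15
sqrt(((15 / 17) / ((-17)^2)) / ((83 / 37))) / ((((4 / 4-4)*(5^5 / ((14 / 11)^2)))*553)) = -0.00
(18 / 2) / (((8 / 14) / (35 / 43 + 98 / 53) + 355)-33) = 382347 / 13688642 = 0.03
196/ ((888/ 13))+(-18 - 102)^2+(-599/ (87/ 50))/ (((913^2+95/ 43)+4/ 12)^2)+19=1073588151990669476162495/ 74441677739149537158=14421.87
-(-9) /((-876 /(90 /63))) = -15 /1022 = -0.01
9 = 9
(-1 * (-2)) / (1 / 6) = 12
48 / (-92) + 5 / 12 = -29 / 276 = -0.11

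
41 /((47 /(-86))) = -3526 /47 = -75.02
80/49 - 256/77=-912/539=-1.69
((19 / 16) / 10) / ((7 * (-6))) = -19 / 6720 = -0.00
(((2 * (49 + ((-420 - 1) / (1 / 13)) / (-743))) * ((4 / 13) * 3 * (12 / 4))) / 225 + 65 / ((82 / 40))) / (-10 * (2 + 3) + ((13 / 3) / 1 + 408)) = 196592484 / 2152363265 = 0.09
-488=-488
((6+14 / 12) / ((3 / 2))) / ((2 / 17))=731 / 18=40.61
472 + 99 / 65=30779 / 65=473.52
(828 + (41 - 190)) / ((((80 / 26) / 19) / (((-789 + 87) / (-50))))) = 58867263 / 1000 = 58867.26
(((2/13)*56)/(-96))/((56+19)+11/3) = -7/6136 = -0.00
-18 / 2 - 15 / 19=-186 / 19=-9.79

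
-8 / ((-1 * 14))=4 / 7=0.57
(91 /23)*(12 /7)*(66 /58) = 7.72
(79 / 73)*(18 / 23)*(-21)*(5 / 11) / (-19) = 149310 / 350911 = 0.43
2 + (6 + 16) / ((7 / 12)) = 39.71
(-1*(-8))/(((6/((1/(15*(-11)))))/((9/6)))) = -2/165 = -0.01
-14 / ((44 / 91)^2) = -59.88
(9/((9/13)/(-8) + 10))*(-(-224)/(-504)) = -416/1031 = -0.40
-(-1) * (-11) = -11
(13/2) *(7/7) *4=26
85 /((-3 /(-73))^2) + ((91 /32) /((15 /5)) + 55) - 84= 14486801 /288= 50301.39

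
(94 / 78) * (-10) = -470 / 39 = -12.05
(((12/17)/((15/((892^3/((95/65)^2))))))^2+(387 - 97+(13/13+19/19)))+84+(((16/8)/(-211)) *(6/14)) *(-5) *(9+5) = 48569649948958210858799684/198671106475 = 244472640288385.50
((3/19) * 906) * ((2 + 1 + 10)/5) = 35334/95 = 371.94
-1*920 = -920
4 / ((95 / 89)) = 356 / 95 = 3.75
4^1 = 4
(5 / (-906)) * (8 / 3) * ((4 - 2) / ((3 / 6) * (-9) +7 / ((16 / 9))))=640 / 12231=0.05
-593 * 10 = -5930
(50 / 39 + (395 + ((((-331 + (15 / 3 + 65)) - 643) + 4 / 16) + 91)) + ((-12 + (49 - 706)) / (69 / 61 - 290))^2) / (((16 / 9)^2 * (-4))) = 537652424441511 / 16533484883968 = 32.52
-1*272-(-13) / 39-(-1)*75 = -590 / 3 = -196.67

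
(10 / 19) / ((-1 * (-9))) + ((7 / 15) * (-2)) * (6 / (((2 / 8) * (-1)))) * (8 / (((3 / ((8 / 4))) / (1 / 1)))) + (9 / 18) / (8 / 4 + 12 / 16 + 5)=3169724 / 26505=119.59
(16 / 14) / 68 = 2 / 119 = 0.02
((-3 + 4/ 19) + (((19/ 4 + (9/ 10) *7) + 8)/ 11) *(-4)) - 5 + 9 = -5974/ 1045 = -5.72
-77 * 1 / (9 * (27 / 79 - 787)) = 869 / 79902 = 0.01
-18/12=-1.50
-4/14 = -0.29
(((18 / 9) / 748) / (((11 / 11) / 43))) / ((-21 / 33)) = -43 / 238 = -0.18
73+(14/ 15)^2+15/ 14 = 236069/ 3150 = 74.94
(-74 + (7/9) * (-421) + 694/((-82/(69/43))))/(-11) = 6585206/174537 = 37.73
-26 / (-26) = 1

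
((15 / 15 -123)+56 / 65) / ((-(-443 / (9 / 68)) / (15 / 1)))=-106299 / 195806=-0.54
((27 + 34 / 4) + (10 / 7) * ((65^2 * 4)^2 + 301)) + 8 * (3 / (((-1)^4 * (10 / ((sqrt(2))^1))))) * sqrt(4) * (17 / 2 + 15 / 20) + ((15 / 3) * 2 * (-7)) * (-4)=222 * sqrt(2) / 5 + 5712210437 / 14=408015094.01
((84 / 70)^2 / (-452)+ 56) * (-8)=-1265528 / 2825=-447.97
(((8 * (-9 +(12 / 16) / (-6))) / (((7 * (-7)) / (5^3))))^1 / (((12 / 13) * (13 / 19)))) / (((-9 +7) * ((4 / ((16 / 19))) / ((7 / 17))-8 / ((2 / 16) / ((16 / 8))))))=173375 / 136962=1.27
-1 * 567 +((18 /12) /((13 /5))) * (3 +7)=-7296 /13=-561.23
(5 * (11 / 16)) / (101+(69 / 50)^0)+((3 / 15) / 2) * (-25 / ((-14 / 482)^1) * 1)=983665 / 11424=86.11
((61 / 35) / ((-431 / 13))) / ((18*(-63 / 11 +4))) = 8723 / 5159070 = 0.00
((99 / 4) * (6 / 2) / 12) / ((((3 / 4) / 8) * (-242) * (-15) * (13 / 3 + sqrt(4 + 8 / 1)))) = 39 / 3355 - 18 * sqrt(3) / 3355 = 0.00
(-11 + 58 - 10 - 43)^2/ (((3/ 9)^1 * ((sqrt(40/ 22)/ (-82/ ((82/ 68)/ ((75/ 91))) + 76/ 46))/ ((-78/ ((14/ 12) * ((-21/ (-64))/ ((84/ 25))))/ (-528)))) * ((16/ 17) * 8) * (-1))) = 156760434 * sqrt(55)/ 1549625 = 750.22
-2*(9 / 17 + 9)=-324 / 17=-19.06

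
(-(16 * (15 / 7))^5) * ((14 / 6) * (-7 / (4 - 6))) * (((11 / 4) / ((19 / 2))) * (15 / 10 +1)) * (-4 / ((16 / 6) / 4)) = 10948608000000 / 6517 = 1680007365.35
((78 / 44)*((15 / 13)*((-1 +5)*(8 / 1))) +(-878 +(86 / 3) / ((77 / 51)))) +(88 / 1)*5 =-353.56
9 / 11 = 0.82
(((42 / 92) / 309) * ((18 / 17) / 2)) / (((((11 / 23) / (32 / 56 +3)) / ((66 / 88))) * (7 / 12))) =0.01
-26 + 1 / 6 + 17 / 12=-293 / 12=-24.42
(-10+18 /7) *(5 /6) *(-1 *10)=1300 /21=61.90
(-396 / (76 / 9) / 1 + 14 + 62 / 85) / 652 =-51947 / 1052980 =-0.05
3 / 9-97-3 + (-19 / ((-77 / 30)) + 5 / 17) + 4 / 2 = -353312 / 3927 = -89.97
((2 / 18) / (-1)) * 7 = -7 / 9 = -0.78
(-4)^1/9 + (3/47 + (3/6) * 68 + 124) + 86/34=1151630/7191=160.15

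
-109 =-109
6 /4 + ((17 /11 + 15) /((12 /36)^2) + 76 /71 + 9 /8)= 152.60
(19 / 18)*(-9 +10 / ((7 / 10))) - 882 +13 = -108791 / 126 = -863.42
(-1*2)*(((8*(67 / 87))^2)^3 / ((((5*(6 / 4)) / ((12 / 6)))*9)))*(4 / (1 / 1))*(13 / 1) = -9864658808289099776 / 58539537136215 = -168512.76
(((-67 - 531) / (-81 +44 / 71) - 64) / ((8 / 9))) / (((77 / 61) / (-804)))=1369982835 / 33803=40528.44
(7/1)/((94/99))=693/94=7.37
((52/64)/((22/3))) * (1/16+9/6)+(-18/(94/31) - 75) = -21378303/264704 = -80.76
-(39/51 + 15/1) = -268/17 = -15.76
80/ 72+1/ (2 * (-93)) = 617/ 558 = 1.11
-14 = -14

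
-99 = -99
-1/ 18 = -0.06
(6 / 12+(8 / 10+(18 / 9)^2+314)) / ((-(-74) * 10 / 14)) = 22351 / 3700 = 6.04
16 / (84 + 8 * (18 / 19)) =76 / 435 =0.17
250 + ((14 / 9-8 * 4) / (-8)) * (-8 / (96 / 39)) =34219 / 144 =237.63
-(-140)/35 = 4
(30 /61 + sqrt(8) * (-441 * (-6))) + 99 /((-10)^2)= 9039 /6100 + 5292 * sqrt(2)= 7485.50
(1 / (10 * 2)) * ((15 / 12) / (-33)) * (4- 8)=1 / 132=0.01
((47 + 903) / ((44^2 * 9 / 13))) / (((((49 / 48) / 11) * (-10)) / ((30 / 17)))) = -12350 / 9163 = -1.35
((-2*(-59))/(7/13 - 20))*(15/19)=-23010/4807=-4.79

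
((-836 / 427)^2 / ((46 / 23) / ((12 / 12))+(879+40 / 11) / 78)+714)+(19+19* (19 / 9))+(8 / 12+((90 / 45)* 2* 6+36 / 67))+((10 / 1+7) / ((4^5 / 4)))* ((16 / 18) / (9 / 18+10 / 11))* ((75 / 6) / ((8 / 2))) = 1327033166505957899 / 1661420939337600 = 798.73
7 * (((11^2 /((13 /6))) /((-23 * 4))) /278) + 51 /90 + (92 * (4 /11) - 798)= -20956556051 /27430260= -763.99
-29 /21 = -1.38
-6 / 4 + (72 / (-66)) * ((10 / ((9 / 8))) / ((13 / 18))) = -14.93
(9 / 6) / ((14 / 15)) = 45 / 28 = 1.61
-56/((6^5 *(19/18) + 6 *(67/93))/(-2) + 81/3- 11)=1736/126795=0.01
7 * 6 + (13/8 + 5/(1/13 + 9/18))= 1255/24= 52.29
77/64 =1.20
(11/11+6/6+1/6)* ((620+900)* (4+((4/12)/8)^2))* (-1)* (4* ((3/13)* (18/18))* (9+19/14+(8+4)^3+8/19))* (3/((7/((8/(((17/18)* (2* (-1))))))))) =31982912250/833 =38394852.64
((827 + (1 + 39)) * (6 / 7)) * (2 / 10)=5202 / 35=148.63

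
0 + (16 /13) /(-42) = -8 /273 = -0.03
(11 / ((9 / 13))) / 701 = 143 / 6309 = 0.02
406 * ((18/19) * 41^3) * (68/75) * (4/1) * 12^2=6575976465408/475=13844160979.81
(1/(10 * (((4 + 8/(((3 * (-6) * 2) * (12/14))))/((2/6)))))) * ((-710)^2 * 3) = 1361070/101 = 13475.94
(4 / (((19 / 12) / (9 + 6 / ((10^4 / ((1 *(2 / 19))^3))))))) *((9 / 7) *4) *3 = 200008455552 / 570154375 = 350.80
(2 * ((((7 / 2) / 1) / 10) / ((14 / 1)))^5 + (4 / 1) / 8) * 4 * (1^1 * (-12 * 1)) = -76800003 / 3200000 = -24.00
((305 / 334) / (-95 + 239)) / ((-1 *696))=-0.00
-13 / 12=-1.08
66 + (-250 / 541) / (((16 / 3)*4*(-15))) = 1142617 / 17312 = 66.00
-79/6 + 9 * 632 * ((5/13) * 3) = 510893/78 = 6549.91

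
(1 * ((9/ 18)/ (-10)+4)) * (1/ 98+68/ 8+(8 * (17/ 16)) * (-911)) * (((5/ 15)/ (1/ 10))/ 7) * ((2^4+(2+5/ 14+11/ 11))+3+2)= -20420543231/ 57624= -354375.66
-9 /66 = -3 /22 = -0.14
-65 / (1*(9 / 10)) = -650 / 9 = -72.22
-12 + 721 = 709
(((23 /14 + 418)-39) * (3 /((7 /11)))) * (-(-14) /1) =175857 /7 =25122.43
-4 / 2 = -2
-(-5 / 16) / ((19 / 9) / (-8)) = -45 / 38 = -1.18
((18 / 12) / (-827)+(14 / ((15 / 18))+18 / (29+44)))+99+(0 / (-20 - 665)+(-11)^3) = -733480627 / 603710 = -1214.96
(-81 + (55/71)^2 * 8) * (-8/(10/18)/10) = 13828356/126025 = 109.73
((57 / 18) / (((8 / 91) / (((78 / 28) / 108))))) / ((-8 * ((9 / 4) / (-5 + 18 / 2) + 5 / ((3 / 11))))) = -3211 / 522432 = -0.01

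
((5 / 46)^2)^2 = 625 / 4477456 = 0.00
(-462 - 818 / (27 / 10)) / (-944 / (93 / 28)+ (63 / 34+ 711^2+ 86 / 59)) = -1284389644 / 848309235651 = -0.00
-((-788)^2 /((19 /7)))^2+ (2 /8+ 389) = -52335182728.93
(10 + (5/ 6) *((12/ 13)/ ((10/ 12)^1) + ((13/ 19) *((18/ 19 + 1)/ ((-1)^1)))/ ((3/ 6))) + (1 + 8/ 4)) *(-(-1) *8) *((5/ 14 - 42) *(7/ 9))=-384215656/ 126711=-3032.22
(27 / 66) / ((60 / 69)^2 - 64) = -0.01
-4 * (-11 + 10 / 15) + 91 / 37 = 4861 / 111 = 43.79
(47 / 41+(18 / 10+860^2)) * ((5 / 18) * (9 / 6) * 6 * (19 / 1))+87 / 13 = 18724901161 / 533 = 35131146.64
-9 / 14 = -0.64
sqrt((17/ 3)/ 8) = sqrt(102)/ 12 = 0.84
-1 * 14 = -14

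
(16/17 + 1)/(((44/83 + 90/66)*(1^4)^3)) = 30129/29393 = 1.03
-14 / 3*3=-14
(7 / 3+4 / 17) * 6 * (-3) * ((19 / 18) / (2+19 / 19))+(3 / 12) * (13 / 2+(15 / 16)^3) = -14.44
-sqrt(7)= -2.65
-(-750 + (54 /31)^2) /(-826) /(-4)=358917 /1587572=0.23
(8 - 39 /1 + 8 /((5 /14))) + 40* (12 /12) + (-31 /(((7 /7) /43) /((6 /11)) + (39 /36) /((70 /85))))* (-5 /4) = 2939977 /49055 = 59.93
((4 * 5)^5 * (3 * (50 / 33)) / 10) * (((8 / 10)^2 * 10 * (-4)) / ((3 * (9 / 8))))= -3276800000 / 297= -11032996.63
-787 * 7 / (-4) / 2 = 5509 / 8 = 688.62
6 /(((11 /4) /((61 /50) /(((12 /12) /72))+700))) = 472704 /275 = 1718.92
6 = 6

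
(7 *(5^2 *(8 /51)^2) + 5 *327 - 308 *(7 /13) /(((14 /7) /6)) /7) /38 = 53026531 /1284894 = 41.27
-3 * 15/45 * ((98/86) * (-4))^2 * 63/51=-806736/31433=-25.67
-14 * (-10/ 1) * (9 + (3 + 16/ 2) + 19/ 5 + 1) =3472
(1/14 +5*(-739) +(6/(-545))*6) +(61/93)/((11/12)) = -9611886149/2601830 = -3694.28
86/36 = 2.39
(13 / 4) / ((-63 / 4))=-13 / 63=-0.21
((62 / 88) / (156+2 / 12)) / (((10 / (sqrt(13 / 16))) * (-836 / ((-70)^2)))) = -22785 * sqrt(13) / 34466608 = -0.00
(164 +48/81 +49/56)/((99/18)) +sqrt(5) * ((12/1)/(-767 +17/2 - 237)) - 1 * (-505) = 635681/1188 - 24 * sqrt(5)/1991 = 535.06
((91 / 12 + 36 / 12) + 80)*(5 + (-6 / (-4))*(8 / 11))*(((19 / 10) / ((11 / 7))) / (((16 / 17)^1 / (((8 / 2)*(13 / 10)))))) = 2140662797 / 580800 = 3685.71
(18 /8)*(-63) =-567 /4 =-141.75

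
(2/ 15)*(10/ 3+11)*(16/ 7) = 1376/ 315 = 4.37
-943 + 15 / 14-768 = -23939 / 14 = -1709.93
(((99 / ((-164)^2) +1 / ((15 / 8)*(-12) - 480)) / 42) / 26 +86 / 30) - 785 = -659612908723 / 843350976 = -782.13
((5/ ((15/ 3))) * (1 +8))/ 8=9/ 8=1.12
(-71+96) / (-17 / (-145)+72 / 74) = 134125 / 5849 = 22.93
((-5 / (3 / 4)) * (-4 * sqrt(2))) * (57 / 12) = 380 * sqrt(2) / 3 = 179.13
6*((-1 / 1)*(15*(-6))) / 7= 540 / 7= 77.14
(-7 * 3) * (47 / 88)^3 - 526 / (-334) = -184880125 / 113805824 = -1.62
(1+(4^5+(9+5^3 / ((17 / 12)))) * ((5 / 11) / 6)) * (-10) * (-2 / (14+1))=192854 / 1683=114.59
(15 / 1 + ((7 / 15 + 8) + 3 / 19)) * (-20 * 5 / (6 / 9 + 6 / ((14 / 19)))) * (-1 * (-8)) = -1508192 / 703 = -2145.37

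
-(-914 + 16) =898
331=331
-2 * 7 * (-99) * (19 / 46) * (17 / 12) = 74613 / 92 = 811.01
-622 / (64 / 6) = -933 / 16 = -58.31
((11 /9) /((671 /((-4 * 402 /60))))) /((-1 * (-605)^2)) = 134 /1004738625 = 0.00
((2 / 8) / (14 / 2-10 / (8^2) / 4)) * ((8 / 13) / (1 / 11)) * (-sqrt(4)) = -512 / 1053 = -0.49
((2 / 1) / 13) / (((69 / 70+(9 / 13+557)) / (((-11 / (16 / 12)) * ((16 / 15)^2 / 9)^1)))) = -19712 / 68633595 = -0.00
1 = 1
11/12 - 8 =-85/12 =-7.08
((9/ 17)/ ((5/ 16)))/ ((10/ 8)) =576/ 425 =1.36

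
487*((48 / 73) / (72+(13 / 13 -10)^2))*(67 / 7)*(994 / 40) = 9266636 / 18615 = 497.80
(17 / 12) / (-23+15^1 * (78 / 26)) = 17 / 264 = 0.06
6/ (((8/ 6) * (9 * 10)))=1/ 20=0.05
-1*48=-48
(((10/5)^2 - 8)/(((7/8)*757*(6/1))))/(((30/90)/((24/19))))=-384/100681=-0.00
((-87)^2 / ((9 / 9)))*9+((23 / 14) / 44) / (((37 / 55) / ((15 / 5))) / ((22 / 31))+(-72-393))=3217387796769 / 47230484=68121.00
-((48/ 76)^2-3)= 939/ 361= 2.60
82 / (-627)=-82 / 627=-0.13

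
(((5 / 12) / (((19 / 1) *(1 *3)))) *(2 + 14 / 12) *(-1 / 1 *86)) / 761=-215 / 82188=-0.00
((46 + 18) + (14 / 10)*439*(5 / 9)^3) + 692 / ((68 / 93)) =13828058 / 12393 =1115.80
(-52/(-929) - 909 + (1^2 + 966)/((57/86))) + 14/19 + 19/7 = 553.49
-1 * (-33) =33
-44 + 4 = -40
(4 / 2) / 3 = 2 / 3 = 0.67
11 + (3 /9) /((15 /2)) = 497 /45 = 11.04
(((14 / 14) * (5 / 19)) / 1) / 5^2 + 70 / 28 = 477 / 190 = 2.51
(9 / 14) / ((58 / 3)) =27 / 812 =0.03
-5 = -5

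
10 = 10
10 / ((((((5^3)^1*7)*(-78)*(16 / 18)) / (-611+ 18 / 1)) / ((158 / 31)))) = 140541 / 282100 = 0.50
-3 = -3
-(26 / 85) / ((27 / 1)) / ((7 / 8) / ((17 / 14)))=-104 / 6615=-0.02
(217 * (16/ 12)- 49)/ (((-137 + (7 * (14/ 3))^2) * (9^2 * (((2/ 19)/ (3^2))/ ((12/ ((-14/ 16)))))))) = -31312/ 8371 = -3.74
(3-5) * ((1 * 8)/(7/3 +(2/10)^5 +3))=-150000/50003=-3.00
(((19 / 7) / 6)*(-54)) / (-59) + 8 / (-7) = -43 / 59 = -0.73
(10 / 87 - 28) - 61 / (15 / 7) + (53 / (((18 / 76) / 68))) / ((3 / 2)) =39495463 / 3915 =10088.24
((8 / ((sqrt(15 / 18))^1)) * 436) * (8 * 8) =223232 * sqrt(30) / 5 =244538.40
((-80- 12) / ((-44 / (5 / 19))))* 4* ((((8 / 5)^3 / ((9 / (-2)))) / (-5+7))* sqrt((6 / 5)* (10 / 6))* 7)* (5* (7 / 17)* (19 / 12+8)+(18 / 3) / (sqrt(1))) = -432685568* sqrt(2) / 2398275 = -255.15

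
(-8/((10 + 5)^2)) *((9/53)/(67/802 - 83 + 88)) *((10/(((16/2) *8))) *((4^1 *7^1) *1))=-5614/1080405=-0.01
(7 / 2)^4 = 2401 / 16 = 150.06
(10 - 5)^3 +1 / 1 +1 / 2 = 253 / 2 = 126.50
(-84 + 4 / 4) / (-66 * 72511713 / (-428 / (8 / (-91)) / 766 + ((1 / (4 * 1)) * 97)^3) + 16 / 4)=29025892733 / 117307470359492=0.00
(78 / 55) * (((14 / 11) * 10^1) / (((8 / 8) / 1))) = 2184 / 121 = 18.05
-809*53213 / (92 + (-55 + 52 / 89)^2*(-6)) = 340993639957 / 139999162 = 2435.68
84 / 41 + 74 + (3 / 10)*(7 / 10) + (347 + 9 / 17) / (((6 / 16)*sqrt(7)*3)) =312661 / 4100 + 6752*sqrt(7) / 153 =193.02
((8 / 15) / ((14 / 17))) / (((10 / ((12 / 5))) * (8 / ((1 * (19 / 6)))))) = 323 / 5250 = 0.06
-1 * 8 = -8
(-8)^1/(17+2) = -0.42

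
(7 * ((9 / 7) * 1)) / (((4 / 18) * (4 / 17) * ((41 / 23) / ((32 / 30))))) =21114 / 205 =103.00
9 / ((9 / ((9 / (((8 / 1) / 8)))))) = 9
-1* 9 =-9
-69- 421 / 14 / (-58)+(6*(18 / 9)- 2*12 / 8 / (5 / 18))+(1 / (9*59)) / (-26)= -1885646219 / 28026180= -67.28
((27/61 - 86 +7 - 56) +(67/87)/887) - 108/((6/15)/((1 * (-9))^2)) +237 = -102466614662/4707309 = -21767.56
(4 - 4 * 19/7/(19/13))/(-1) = 24/7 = 3.43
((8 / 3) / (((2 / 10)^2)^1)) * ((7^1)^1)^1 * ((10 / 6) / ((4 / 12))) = 7000 / 3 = 2333.33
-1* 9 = -9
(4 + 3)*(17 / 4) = 119 / 4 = 29.75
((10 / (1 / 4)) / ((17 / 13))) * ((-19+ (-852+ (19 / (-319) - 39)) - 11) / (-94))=76392680 / 254881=299.72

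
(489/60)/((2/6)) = 489/20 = 24.45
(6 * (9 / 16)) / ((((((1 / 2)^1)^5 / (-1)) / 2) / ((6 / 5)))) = -1296 / 5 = -259.20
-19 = -19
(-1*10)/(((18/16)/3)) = -80/3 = -26.67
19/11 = 1.73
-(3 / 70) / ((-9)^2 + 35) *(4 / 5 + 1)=-27 / 40600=-0.00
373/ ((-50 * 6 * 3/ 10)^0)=373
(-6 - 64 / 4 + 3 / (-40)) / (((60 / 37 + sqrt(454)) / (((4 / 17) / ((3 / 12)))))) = 392052 / 5252371 - 1208827 * sqrt(454) / 26261855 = -0.91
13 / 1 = 13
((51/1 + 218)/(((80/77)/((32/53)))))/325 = 0.48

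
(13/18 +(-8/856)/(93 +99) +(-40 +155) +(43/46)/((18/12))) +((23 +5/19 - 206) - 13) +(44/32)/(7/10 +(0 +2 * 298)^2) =-7595475218317001/95671167409728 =-79.39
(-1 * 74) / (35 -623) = 0.13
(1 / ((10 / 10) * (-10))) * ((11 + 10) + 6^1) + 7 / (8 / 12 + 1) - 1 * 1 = 1 / 2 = 0.50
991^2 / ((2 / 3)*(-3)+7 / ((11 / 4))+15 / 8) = 86423128 / 213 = 405742.38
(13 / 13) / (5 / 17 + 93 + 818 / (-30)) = 0.02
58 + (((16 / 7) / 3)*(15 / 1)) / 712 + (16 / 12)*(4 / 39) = 4238816 / 72891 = 58.15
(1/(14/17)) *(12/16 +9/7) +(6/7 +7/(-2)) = -67/392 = -0.17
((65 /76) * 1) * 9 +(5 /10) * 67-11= 2295 /76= 30.20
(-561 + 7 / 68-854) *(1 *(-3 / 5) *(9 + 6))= 865917 / 68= 12734.07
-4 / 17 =-0.24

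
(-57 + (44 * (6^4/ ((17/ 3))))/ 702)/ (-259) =1347/ 8177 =0.16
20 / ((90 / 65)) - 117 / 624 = 2053 / 144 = 14.26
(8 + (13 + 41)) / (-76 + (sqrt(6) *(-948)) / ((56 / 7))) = 9424 / 156955 - 14694 *sqrt(6) / 156955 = -0.17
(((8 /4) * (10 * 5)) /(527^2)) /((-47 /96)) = -9600 /13053263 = -0.00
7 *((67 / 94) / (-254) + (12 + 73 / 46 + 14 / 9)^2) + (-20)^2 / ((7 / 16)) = 9021034822987 / 3580719534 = 2519.34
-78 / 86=-39 / 43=-0.91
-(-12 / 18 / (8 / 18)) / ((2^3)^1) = 3 / 16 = 0.19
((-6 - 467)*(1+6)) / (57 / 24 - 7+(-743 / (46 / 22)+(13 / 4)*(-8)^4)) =-609224 / 2383173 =-0.26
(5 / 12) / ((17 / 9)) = 15 / 68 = 0.22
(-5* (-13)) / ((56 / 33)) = 2145 / 56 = 38.30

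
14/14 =1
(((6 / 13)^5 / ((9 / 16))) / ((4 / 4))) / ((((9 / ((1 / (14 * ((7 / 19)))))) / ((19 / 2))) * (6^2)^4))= 0.00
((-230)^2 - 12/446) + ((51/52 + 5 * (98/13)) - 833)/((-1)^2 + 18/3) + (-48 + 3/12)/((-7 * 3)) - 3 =3213544991/60879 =52785.77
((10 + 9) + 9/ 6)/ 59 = 0.35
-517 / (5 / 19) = -9823 / 5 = -1964.60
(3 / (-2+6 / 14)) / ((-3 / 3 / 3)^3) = 567 / 11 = 51.55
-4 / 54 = -2 / 27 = -0.07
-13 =-13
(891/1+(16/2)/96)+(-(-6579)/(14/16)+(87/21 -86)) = 99937/12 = 8328.08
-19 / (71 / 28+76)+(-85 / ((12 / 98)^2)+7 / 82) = -6133535891 / 1081908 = -5669.18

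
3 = 3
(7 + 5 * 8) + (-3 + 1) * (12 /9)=133 /3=44.33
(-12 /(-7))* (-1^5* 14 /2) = -12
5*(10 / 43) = 50 / 43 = 1.16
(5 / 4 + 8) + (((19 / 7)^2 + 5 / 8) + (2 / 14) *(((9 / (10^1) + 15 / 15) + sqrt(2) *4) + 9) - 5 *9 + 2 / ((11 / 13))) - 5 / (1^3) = -621723 / 21560 + 4 *sqrt(2) / 7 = -28.03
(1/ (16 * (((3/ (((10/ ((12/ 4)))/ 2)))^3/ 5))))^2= 390625/ 136048896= 0.00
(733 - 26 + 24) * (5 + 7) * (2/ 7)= 17544/ 7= 2506.29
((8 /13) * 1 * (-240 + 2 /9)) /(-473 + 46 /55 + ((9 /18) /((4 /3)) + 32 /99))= 0.31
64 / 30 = 32 / 15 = 2.13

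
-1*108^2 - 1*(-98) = -11566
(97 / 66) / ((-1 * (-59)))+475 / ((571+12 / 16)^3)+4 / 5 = 192119927424083 / 232897295491410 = 0.82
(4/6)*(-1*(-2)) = 4/3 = 1.33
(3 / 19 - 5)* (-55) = 5060 / 19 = 266.32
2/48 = 1/24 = 0.04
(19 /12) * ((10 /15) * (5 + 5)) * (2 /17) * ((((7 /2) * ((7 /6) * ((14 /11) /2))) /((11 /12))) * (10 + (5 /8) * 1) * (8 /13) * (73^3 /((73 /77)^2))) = 9962097.86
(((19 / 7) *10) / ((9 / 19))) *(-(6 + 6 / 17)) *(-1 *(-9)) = -389880 / 119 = -3276.30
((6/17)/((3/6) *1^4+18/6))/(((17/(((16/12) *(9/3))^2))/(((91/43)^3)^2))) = 15575842341696/1826873921161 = 8.53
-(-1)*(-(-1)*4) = 4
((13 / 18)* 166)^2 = 1164241 / 81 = 14373.35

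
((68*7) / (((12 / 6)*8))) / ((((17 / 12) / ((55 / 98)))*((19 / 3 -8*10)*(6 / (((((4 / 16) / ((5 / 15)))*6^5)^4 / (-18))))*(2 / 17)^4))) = 814044770135609760 / 91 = 8945546924567140.22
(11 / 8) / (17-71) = -11 / 432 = -0.03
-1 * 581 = -581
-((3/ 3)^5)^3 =-1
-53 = -53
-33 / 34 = -0.97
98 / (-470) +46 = 10761 / 235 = 45.79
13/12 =1.08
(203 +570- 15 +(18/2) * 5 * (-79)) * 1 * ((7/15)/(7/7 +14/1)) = -19579/225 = -87.02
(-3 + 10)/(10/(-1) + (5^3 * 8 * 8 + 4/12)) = 21/23971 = 0.00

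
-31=-31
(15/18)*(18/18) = 5/6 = 0.83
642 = 642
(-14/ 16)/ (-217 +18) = 7/ 1592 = 0.00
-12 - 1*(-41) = 29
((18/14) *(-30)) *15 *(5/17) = -20250/119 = -170.17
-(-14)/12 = 7/6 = 1.17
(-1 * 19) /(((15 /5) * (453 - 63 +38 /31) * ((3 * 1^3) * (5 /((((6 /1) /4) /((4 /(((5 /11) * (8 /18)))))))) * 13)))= -589 /93652416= -0.00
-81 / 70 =-1.16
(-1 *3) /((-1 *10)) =3 /10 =0.30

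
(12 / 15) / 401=4 / 2005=0.00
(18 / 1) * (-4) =-72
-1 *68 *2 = -136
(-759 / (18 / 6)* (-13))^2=10817521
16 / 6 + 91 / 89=985 / 267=3.69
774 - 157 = 617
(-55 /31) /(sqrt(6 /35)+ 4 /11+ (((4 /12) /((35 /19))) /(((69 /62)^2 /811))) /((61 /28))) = -24201776720827871550 /746816685082137552191+ 25259026384748475 *sqrt(210) /1493633370164275104382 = -0.03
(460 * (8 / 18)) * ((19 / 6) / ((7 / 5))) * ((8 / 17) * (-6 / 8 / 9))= -174800 / 9639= -18.13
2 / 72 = 1 / 36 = 0.03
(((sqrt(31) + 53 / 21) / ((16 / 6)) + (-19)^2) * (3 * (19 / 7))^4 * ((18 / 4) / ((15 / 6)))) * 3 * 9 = 7695324729 * sqrt(31) / 96040 + 51992178977367 / 672280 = 77783214.23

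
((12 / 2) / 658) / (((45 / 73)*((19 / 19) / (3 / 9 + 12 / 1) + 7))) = 0.00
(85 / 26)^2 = 7225 / 676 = 10.69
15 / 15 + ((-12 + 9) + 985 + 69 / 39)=12802 / 13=984.77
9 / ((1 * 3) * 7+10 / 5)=9 / 23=0.39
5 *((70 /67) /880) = 35 /5896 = 0.01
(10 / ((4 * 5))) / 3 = 1 / 6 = 0.17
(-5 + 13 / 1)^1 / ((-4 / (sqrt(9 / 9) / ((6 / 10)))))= -10 / 3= -3.33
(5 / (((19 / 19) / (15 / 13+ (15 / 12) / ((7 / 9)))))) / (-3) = -1675 / 364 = -4.60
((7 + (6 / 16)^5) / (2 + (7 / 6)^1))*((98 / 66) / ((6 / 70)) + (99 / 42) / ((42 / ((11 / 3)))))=78100999327 / 2013462528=38.79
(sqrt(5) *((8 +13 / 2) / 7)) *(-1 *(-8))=116 *sqrt(5) / 7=37.05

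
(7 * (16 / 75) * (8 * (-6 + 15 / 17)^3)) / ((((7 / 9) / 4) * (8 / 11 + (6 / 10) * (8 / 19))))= -412881381 / 49130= -8403.85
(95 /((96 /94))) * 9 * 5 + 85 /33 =2211535 /528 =4188.51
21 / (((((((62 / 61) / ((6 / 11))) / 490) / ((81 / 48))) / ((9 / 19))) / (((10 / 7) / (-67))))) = -163423575 / 1736372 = -94.12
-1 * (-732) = 732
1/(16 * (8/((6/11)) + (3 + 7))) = 3/1184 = 0.00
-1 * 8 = -8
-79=-79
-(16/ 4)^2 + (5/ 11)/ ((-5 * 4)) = -705/ 44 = -16.02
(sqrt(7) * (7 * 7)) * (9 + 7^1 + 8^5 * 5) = 8028944 * sqrt(7) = 21242589.11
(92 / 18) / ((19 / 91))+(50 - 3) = 12223 / 171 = 71.48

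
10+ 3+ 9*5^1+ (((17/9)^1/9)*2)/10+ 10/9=23957/405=59.15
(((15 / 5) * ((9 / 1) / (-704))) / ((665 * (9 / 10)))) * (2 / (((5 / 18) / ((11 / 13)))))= -27 / 69160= -0.00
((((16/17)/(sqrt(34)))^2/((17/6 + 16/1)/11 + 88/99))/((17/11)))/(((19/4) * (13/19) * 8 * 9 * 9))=15488/5032557855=0.00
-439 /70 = -6.27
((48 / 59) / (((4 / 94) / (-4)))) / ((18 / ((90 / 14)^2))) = -507600 / 2891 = -175.58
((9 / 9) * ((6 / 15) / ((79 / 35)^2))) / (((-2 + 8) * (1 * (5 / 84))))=1372 / 6241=0.22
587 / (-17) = -587 / 17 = -34.53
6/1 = 6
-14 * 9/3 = -42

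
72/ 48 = 3/ 2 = 1.50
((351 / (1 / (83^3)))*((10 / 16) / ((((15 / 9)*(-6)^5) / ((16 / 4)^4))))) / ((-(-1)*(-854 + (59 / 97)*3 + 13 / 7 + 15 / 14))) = 10094327698 / 3459831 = 2917.58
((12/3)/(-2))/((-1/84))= 168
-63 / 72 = -7 / 8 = -0.88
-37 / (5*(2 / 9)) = -333 / 10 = -33.30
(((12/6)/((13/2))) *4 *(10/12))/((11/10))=400/429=0.93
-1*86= -86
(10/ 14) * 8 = 40/ 7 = 5.71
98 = 98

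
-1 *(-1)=1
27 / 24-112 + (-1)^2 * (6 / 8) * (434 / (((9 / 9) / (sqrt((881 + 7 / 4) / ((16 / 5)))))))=-887 / 8 + 651 * sqrt(17655) / 16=5295.36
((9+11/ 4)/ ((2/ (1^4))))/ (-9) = -47/ 72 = -0.65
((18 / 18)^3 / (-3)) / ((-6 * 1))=1 / 18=0.06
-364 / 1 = -364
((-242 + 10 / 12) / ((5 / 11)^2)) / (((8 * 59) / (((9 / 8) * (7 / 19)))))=-3676827 / 3587200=-1.02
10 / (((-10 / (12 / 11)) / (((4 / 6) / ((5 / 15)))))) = -24 / 11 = -2.18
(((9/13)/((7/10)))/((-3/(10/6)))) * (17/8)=-425/364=-1.17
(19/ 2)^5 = 2476099/ 32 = 77378.09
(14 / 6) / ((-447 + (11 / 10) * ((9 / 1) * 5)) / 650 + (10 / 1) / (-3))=-0.59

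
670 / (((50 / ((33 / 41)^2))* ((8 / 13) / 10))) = 141.06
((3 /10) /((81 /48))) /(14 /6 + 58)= 8 /2715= 0.00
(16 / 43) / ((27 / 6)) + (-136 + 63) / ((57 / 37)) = -347821 / 7353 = -47.30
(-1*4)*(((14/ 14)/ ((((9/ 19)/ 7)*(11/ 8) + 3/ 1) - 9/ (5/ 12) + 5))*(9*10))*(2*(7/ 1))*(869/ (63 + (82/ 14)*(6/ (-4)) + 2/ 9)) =154517932800/ 25940377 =5956.66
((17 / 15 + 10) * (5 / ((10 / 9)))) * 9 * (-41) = -184869 / 10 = -18486.90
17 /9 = 1.89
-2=-2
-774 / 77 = -10.05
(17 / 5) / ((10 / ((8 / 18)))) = 34 / 225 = 0.15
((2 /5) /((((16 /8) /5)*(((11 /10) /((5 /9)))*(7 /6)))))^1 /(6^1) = 50 /693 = 0.07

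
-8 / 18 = -4 / 9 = -0.44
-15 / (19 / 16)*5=-63.16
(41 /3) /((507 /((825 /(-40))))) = -2255 /4056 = -0.56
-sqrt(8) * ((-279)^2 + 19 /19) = -155684 * sqrt(2) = -220170.42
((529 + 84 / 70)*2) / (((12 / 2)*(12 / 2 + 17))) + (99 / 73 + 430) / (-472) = 80479151 / 11887320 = 6.77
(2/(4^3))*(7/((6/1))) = 7/192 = 0.04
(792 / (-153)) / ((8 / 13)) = -143 / 17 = -8.41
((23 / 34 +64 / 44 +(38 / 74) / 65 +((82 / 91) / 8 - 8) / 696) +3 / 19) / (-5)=-0.46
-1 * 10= -10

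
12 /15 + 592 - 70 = 2614 /5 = 522.80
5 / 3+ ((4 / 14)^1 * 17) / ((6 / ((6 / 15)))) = 209 / 105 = 1.99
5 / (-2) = -2.50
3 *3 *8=72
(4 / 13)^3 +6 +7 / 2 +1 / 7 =9.67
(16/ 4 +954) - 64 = 894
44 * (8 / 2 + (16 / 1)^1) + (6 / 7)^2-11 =42617 / 49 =869.73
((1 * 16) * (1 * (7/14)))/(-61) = -8/61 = -0.13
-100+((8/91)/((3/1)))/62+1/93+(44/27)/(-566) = -2155346197/21555261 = -99.99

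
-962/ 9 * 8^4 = -3940352/ 9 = -437816.89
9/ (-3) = -3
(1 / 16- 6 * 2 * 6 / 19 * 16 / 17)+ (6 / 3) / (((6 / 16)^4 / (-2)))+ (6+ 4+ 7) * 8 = -29208653 / 418608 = -69.78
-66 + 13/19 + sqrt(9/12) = -1241/19 + sqrt(3)/2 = -64.45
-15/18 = -5/6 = -0.83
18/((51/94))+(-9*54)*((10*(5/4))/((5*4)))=-18399/68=-270.57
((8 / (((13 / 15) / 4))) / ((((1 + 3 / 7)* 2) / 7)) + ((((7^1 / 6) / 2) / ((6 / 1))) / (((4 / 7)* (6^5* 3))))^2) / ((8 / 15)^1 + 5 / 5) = 265410020093616545 / 4498729932423168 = 59.00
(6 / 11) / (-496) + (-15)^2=613797 / 2728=225.00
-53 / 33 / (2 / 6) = -53 / 11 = -4.82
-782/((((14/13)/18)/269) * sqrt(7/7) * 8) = -439497.96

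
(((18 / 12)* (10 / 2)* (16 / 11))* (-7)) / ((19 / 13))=-10920 / 209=-52.25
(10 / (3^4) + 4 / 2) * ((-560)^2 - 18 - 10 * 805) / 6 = 324392 / 3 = 108130.67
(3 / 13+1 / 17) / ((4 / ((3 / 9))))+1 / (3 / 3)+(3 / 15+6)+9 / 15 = 25937 / 3315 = 7.82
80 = 80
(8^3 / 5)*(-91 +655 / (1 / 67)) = 22422528 / 5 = 4484505.60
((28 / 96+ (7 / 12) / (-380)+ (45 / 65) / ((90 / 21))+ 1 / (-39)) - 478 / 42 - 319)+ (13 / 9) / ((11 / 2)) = -902940163 / 2738736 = -329.69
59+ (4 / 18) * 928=2387 / 9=265.22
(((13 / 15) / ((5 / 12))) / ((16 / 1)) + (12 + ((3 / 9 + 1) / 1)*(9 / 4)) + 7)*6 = 6639 / 50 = 132.78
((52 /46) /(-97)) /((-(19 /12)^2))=3744 /805391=0.00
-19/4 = -4.75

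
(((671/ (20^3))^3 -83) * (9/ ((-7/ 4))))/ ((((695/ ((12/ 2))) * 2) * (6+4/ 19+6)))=0.15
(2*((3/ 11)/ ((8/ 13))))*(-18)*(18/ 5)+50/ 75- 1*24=-13327/ 165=-80.77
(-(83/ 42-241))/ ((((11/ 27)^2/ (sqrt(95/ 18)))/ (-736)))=-149621256 * sqrt(190)/ 847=-2434931.15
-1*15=-15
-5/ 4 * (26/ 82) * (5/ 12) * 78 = -4225/ 328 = -12.88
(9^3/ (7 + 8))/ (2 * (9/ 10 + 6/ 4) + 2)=243/ 34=7.15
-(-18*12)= 216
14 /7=2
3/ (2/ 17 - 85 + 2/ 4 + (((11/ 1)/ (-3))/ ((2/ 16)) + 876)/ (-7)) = -2142/ 146609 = -0.01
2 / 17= 0.12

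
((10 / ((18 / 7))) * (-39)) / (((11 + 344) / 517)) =-47047 / 213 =-220.88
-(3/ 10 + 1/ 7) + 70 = 4869/ 70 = 69.56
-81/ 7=-11.57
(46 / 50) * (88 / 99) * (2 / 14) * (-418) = -76912 / 1575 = -48.83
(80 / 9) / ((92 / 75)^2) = 3125 / 529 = 5.91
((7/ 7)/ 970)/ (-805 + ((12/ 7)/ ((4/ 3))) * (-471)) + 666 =6378801473/ 9577780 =666.00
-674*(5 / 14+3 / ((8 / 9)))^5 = -134388260156513 / 275365888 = -488035.25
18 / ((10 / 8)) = 72 / 5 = 14.40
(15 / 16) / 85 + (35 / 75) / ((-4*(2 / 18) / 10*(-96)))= 131 / 1088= 0.12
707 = 707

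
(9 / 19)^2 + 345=124626 / 361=345.22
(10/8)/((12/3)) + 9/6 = 1.81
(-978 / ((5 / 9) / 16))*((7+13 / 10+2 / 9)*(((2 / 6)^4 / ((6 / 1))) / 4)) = -250042 / 2025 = -123.48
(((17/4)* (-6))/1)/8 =-51/16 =-3.19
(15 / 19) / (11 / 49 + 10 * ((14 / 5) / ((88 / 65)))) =16170 / 428203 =0.04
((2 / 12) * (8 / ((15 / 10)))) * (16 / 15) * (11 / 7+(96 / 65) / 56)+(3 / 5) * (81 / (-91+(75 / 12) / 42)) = 918790888 / 937529775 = 0.98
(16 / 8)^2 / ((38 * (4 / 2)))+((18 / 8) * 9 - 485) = -35317 / 76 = -464.70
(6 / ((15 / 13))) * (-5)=-26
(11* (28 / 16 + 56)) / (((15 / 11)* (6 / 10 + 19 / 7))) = 65219 / 464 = 140.56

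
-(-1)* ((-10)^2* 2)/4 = 50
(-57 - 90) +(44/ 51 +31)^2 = 2258278/ 2601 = 868.23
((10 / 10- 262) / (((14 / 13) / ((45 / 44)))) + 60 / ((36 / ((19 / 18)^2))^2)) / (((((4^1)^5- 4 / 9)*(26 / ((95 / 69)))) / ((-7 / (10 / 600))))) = 102757388388125 / 19083545889408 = 5.38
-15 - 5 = -20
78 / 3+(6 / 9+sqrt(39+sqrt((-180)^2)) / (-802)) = 26.65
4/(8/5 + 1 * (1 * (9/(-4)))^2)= 320/533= 0.60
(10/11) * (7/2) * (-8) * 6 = -1680/11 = -152.73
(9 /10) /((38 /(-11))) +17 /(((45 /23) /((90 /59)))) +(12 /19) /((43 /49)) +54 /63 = 98328259 /6748420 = 14.57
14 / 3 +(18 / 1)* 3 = 176 / 3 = 58.67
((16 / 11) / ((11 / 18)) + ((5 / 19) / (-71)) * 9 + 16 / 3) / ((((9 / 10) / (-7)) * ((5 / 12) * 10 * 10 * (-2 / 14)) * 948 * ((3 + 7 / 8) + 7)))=5083652 / 5222511855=0.00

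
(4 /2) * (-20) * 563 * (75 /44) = -422250 /11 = -38386.36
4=4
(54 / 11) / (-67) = -54 / 737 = -0.07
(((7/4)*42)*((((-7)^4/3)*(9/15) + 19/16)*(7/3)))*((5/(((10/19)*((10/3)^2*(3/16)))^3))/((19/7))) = 901255487517/7812500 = 115360.70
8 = 8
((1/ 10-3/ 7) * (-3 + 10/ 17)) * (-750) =-70725/ 119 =-594.33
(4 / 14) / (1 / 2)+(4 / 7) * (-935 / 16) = -919 / 28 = -32.82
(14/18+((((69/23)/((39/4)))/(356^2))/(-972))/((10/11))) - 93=-369219988811/4003590240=-92.22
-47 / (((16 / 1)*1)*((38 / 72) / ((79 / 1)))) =-33417 / 76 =-439.70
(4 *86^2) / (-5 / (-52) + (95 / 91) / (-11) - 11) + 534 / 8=-462058931 / 176156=-2623.01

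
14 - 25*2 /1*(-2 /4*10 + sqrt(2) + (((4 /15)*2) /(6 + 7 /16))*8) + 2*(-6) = 67628 /309 - 50*sqrt(2) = 148.15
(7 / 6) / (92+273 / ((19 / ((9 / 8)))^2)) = 80864 / 6443043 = 0.01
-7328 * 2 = -14656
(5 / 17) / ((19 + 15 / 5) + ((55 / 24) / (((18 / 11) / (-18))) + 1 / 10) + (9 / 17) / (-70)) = -840 / 8899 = -0.09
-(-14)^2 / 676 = -49 / 169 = -0.29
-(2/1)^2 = -4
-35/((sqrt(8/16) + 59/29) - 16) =29435 * sqrt(2)/327209 + 822150/327209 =2.64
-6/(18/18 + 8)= -2/3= -0.67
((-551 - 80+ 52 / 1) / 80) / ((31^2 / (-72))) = 5211 / 9610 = 0.54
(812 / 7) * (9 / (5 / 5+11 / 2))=2088 / 13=160.62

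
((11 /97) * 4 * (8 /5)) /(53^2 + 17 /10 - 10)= 704 /2716679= 0.00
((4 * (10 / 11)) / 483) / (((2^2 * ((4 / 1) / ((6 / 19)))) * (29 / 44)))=20 / 88711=0.00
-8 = -8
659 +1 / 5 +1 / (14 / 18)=23117 / 35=660.49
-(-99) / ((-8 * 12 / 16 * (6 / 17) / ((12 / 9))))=-187 / 3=-62.33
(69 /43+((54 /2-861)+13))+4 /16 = -140893 /172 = -819.15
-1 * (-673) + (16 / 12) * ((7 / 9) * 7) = 18367 / 27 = 680.26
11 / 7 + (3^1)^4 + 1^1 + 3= 606 / 7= 86.57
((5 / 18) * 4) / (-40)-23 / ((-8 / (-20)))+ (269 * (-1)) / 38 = -44191 / 684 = -64.61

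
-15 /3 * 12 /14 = -30 /7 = -4.29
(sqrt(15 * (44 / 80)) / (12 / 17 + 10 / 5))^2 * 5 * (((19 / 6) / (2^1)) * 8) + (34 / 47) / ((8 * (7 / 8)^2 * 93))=64684279999 / 906405528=71.36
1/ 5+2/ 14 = 12/ 35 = 0.34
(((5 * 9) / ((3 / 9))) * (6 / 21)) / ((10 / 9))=243 / 7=34.71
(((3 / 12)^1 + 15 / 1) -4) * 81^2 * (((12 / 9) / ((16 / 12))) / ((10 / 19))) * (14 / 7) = 1121931 / 4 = 280482.75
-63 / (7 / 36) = -324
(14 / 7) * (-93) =-186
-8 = -8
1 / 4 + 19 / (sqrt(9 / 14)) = 1 / 4 + 19*sqrt(14) / 3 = 23.95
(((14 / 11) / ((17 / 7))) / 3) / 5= 98 / 2805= 0.03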